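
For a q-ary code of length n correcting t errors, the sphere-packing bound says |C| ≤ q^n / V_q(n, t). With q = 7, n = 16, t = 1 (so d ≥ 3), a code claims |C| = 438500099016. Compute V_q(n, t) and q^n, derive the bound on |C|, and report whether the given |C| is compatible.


V_q(n, t) = 97, q^n = 33232930569601, Hamming bound = 342607531645, |C| = 438500099016 > bound (violated).

Step 1: Compute V_q(n, t) = Σ_{j=0}^1 C(n, j) (q−1)^j.
  j = 0: C(16,0)·(6)^0 = 1·1 = 1.
  j = 1: C(16,1)·(6)^1 = 16·6 = 96.
  V_q(n, t) = 1 + 96 = 97.
Step 2: q^n = 7^16 = 33232930569601.
Step 3: Hamming bound ⌊q^n / V_q(n,t)⌋ = ⌊33232930569601/97⌋ = 342607531645.
Step 4: Compare |C| = 438500099016 to 342607531645: violated.
The claimed |C| lies above the Hamming bound, so no 7-ary code of length 16 with d ≥ 3 can have 438500099016 codewords.


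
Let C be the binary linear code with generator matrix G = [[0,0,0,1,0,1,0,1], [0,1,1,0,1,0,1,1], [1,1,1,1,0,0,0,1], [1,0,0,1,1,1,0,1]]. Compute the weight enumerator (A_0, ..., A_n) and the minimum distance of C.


Weight distribution: A_0 = 1, A_2 = 2, A_3 = 2, A_4 = 3, A_5 = 6, A_6 = 2. Minimum distance d = 2.

Enumerate all 2^4 = 16 messages m ∈ F_2^4.
For each, compute codeword c = mG in F_2^8, then tally its weight.
  m = 0000 → c = 00000000, weight = 0.
  m = 1000 → c = 00010101, weight = 3.
  m = 0100 → c = 01101011, weight = 5.
  m = 1100 → c = 01111110, weight = 6.
  m = 0010 → c = 11110001, weight = 5.
  m = 1010 → c = 11100100, weight = 4.
  m = 0110 → c = 10011010, weight = 4.
  m = 1110 → c = 10001111, weight = 5.
  m = 0001 → c = 10011101, weight = 5.
  m = 1001 → c = 10001000, weight = 2.
  m = 0101 → c = 11110110, weight = 6.
  m = 1101 → c = 11100011, weight = 5.
  m = 0011 → c = 01101100, weight = 4.
  m = 1011 → c = 01111001, weight = 5.
  m = 0111 → c = 00000111, weight = 3.
  m = 1111 → c = 00010010, weight = 2.
Tally weights:
  weight 0: 1 codewords.
  weight 2: 2 codewords.
  weight 3: 2 codewords.
  weight 4: 3 codewords.
  weight 5: 6 codewords.
  weight 6: 2 codewords.
Minimum distance d = smallest w > 0 with A_w > 0 = 2.
Sanity: Σ A_w = 16 = 2^4 = 16 ✓.


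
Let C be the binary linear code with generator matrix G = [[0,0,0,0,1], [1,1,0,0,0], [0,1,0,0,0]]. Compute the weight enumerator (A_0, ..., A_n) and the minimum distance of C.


Weight distribution: A_0 = 1, A_1 = 3, A_2 = 3, A_3 = 1. Minimum distance d = 1.

Enumerate all 2^3 = 8 messages m ∈ F_2^3.
For each, compute codeword c = mG in F_2^5, then tally its weight.
  m = 000 → c = 00000, weight = 0.
  m = 100 → c = 00001, weight = 1.
  m = 010 → c = 11000, weight = 2.
  m = 110 → c = 11001, weight = 3.
  m = 001 → c = 01000, weight = 1.
  m = 101 → c = 01001, weight = 2.
  m = 011 → c = 10000, weight = 1.
  m = 111 → c = 10001, weight = 2.
Tally weights:
  weight 0: 1 codewords.
  weight 1: 3 codewords.
  weight 2: 3 codewords.
  weight 3: 1 codewords.
Minimum distance d = smallest w > 0 with A_w > 0 = 1.
Sanity: Σ A_w = 8 = 2^3 = 8 ✓.


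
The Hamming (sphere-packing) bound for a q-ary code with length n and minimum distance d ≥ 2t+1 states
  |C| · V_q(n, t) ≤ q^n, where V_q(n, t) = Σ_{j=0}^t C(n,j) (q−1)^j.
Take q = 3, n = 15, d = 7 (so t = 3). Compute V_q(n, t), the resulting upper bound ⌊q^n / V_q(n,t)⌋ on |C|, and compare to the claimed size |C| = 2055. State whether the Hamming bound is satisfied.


V_q(n, t) = 4091, q^n = 14348907, Hamming bound = 3507, |C| = 2055 ≤ bound (satisfied).

Step 1: Compute V_q(n, t) = Σ_{j=0}^3 C(n, j) (q−1)^j.
  j = 0: C(15,0)·(2)^0 = 1·1 = 1.
  j = 1: C(15,1)·(2)^1 = 15·2 = 30.
  j = 2: C(15,2)·(2)^2 = 105·4 = 420.
  j = 3: C(15,3)·(2)^3 = 455·8 = 3640.
  V_q(n, t) = 1 + 30 + 420 + 3640 = 4091.
Step 2: q^n = 3^15 = 14348907.
Step 3: Hamming bound ⌊q^n / V_q(n,t)⌋ = ⌊14348907/4091⌋ = 3507.
Step 4: Compare |C| = 2055 to 3507: satisfied.
The claimed |C| lies below the Hamming bound.


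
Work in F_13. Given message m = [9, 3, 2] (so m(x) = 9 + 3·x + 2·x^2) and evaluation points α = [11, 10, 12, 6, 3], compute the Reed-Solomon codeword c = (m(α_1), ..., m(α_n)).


c = [11, 5, 8, 8, 10]

Message polynomial: m(x) = 9 + 3·x + 2·x^2 (mod 13).
For each evaluation point α_i, compute m(α_i) mod 13:
  α_1 = 11: Horner steps 2 → 12 → 11, so m(11) = 11.
  α_2 = 10: Horner steps 2 → 10 → 5, so m(10) = 5.
  α_3 = 12: Horner steps 2 → 1 → 8, so m(12) = 8.
  α_4 = 6: Horner steps 2 → 2 → 8, so m(6) = 8.
  α_5 = 3: Horner steps 2 → 9 → 10, so m(3) = 10.
Codeword c = [11, 5, 8, 8, 10] ∈ F_13^5.


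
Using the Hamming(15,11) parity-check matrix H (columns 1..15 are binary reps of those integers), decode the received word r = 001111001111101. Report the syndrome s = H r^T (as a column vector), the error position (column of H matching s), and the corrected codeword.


s = (0, 0, 1, 0)^T, error position = 2, corrected codeword c = 011111001111101

Compute s = H r^T mod 2 one row at a time:
  s_1 = 0 + 1 + 1 + 1 + 1 + 1 + 0 + 1 = 6 ≡ 0 (mod 2).
  s_2 = 1 + 1 + 1 + 0 + 1 + 1 + 0 + 1 = 6 ≡ 0 (mod 2).
  s_3 = 0 + 1 + 1 + 0 + 1 + 1 + 0 + 1 = 5 ≡ 1 (mod 2).
  s_4 = 0 + 1 + 1 + 0 + 1 + 1 + 1 + 1 = 6 ≡ 0 (mod 2).
s = (0, 0, 1, 0)^T — this equals column 2 of H (binary 0010), so error is at position 2.
Correct: flip bit 2 of r = 001111001111101 to get c = 011111001111101.


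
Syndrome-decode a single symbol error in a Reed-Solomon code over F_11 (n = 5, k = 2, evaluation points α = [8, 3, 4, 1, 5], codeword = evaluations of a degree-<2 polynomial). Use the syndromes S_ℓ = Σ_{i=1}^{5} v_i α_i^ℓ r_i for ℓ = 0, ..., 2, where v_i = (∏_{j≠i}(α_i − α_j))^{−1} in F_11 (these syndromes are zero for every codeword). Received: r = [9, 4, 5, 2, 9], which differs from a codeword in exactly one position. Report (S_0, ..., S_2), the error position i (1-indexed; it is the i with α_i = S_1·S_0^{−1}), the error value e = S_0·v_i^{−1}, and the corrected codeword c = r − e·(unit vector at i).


S = (4, 9, 1), error at position 5, error magnitude e = 3, c = [9, 4, 5, 2, 6].

Step 1: column multipliers v_i = (∏_{j≠i}(α_i − α_j))^{−1} mod 11.
  i = 1 (α = 8): (8−3)(8−4)(8−1)(8−5) = 5·4·7·3 = 420 ≡ 2, so v_1 = 2^{−1} = 6 (mod 11).
  i = 2 (α = 3): (3−8)(3−4)(3−1)(3−5) = (−5)·(−1)·2·(−2) = −20 ≡ 2, so v_2 = 2^{−1} = 6 (mod 11).
  i = 3 (α = 4): (4−8)(4−3)(4−1)(4−5) = (−4)·1·3·(−1) = 12 ≡ 1, so v_3 = 1^{−1} = 1 (mod 11).
  i = 4 (α = 1): (1−8)(1−3)(1−4)(1−5) = (−7)·(−2)·(−3)·(−4) = 168 ≡ 3, so v_4 = 3^{−1} = 4 (mod 11).
  i = 5 (α = 5): (5−8)(5−3)(5−4)(5−1) = (−3)·2·1·4 = −24 ≡ 9, so v_5 = 9^{−1} = 5 (mod 11).
  v = [6, 6, 1, 4, 5].
Step 2: syndromes of r = [9, 4, 5, 2, 9] (all sums mod 11).
  S_0 = Σ v_i r_i = 6·9 + 6·4 + 1·5 + 4·2 + 5·9 = 136 ≡ 4.
  S_1 = Σ v_i α_i r_i = 6·8·9 + 6·3·4 + 1·4·5 + 4·1·2 + 5·5·9 = 757 ≡ 9.
  α_i^2 mod 11 = [9, 9, 5, 1, 3].
  S_2 = Σ v_i α_i^2 r_i = 6·9·9 + 6·9·4 + 1·5·5 + 4·1·2 + 5·3·9 = 870 ≡ 1.
  S = (4, 9, 1) ≠ 0, so r is not a codeword (an error is present).
Step 3: locate the error. For a single error e at position i, S_ℓ = v_i·e·α_i^ℓ, so α_err = S_1/S_0.
  S_0^{−1} = 4^{−1} = 3 (mod 11), so α_err = 9·3 = 27 ≡ 5 = α_5. Error position i = 5.
  Consistency check: S_2/S_1 = 1·5 = 5 ≡ 5 = α_err ✓ (single-error assumption holds).
Step 4: error magnitude e = S_0/v_5 = S_0·∏_{j≠5}(α_5 − α_j) = 4·9 = 36 ≡ 3 (mod 11).
Step 5: correct position 5: c_5 = r_5 − e = 9 − 3 ≡ 6 (mod 11). Hence c = [9, 4, 5, 2, 6].
  Check: interpolating c through the α_i gives m(x) = 1 + 1·x (degree < 2) with m(α_i) = c_i for every i, so c is indeed a codeword.


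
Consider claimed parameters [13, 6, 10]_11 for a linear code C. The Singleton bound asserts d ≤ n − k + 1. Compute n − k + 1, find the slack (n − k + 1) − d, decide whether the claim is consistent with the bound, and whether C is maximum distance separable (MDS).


Singleton RHS = n − k + 1 = 8, slack = -2, bound violated (no such code; not MDS).

Singleton bound: d ≤ n − k + 1.
Here n = 13, k = 6, so n − k + 1 = 8.
Given d = 10, check d ≤ 8: NO.
Slack = (n − k + 1) − d = -2.
The slack is negative: d = 10 exceeds n − k + 1 = 8 by 2, so the Singleton bound is violated and no linear [13, 6, 10]_11 code can exist. In particular it is not MDS (MDS requires d = n − k + 1 exactly).
Description: the claimed parameters are [13, 6, 10]_11; such a code would be impossible (violates the Singleton bound).


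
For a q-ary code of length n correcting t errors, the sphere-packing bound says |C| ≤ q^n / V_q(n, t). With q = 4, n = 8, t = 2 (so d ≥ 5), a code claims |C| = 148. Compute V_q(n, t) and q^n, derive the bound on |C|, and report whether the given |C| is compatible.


V_q(n, t) = 277, q^n = 65536, Hamming bound = 236, |C| = 148 ≤ bound (satisfied).

Step 1: Compute V_q(n, t) = Σ_{j=0}^2 C(n, j) (q−1)^j.
  j = 0: C(8,0)·(3)^0 = 1·1 = 1.
  j = 1: C(8,1)·(3)^1 = 8·3 = 24.
  j = 2: C(8,2)·(3)^2 = 28·9 = 252.
  V_q(n, t) = 1 + 24 + 252 = 277.
Step 2: q^n = 4^8 = 65536.
Step 3: Hamming bound ⌊q^n / V_q(n,t)⌋ = ⌊65536/277⌋ = 236.
Step 4: Compare |C| = 148 to 236: satisfied.
The claimed |C| lies below the Hamming bound.


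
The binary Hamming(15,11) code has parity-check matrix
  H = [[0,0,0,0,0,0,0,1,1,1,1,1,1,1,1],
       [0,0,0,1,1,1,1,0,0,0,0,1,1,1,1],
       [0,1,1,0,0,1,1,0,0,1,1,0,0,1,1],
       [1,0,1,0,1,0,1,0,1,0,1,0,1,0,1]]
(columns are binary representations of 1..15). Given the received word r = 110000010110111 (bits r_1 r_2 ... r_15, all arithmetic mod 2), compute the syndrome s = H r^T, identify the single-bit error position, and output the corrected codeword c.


s = (0, 1, 1, 0)^T, error position = 6, corrected codeword c = 110001010110111

Compute s = H r^T mod 2 one row at a time:
  s_1 = 1 + 0 + 1 + 1 + 0 + 1 + 1 + 1 = 6 ≡ 0 (mod 2).
  s_2 = 0 + 0 + 0 + 0 + 0 + 1 + 1 + 1 = 3 ≡ 1 (mod 2).
  s_3 = 1 + 0 + 0 + 0 + 1 + 1 + 1 + 1 = 5 ≡ 1 (mod 2).
  s_4 = 1 + 0 + 0 + 0 + 0 + 1 + 1 + 1 = 4 ≡ 0 (mod 2).
s = (0, 1, 1, 0)^T — this equals column 6 of H (binary 0110), so error is at position 6.
Correct: flip bit 6 of r = 110000010110111 to get c = 110001010110111.


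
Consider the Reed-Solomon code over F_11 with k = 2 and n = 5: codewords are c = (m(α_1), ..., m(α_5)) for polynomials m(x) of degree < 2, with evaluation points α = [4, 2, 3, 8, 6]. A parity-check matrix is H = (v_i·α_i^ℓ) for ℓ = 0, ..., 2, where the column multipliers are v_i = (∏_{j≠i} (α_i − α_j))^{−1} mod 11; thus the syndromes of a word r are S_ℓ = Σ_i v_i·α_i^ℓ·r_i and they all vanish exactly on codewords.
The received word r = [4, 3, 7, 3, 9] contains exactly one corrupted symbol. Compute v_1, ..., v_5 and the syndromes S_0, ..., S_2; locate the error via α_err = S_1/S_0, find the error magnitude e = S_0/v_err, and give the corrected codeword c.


S = (1, 2, 4), error at position 2, error magnitude e = 4, c = [4, 10, 7, 3, 9].

Step 1: column multipliers v_i = (∏_{j≠i}(α_i − α_j))^{−1} mod 11.
  i = 1 (α = 4): (4−2)(4−3)(4−8)(4−6) = 2·1·(−4)·(−2) = 16 ≡ 5, so v_1 = 5^{−1} = 9 (mod 11).
  i = 2 (α = 2): (2−4)(2−3)(2−8)(2−6) = (−2)·(−1)·(−6)·(−4) = 48 ≡ 4, so v_2 = 4^{−1} = 3 (mod 11).
  i = 3 (α = 3): (3−4)(3−2)(3−8)(3−6) = (−1)·1·(−5)·(−3) = −15 ≡ 7, so v_3 = 7^{−1} = 8 (mod 11).
  i = 4 (α = 8): (8−4)(8−2)(8−3)(8−6) = 4·6·5·2 = 240 ≡ 9, so v_4 = 9^{−1} = 5 (mod 11).
  i = 5 (α = 6): (6−4)(6−2)(6−3)(6−8) = 2·4·3·(−2) = −48 ≡ 7, so v_5 = 7^{−1} = 8 (mod 11).
  v = [9, 3, 8, 5, 8].
Step 2: syndromes of r = [4, 3, 7, 3, 9] (all sums mod 11).
  S_0 = Σ v_i r_i = 9·4 + 3·3 + 8·7 + 5·3 + 8·9 = 188 ≡ 1.
  S_1 = Σ v_i α_i r_i = 9·4·4 + 3·2·3 + 8·3·7 + 5·8·3 + 8·6·9 = 882 ≡ 2.
  α_i^2 mod 11 = [5, 4, 9, 9, 3].
  S_2 = Σ v_i α_i^2 r_i = 9·5·4 + 3·4·3 + 8·9·7 + 5·9·3 + 8·3·9 = 1071 ≡ 4.
  S = (1, 2, 4) ≠ 0, so r is not a codeword (an error is present).
Step 3: locate the error. For a single error e at position i, S_ℓ = v_i·e·α_i^ℓ, so α_err = S_1/S_0.
  S_0^{−1} = 1^{−1} = 1 (mod 11), so α_err = 2·1 = 2 ≡ 2 = α_2. Error position i = 2.
  Consistency check: S_2/S_1 = 4·6 = 24 ≡ 2 = α_err ✓ (single-error assumption holds).
Step 4: error magnitude e = S_0/v_2 = S_0·∏_{j≠2}(α_2 − α_j) = 1·4 = 4 ≡ 4 (mod 11).
Step 5: correct position 2: c_2 = r_2 − e = 3 − 4 ≡ 10 (mod 11). Hence c = [4, 10, 7, 3, 9].
  Check: interpolating c through the α_i gives m(x) = 5 + 8·x (degree < 2) with m(α_i) = c_i for every i, so c is indeed a codeword.


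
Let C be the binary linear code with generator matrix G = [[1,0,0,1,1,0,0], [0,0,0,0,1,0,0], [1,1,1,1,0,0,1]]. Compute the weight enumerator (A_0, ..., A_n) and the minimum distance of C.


Weight distribution: A_0 = 1, A_1 = 1, A_2 = 1, A_3 = 2, A_4 = 1, A_5 = 1, A_6 = 1. Minimum distance d = 1.

Enumerate all 2^3 = 8 messages m ∈ F_2^3.
For each, compute codeword c = mG in F_2^7, then tally its weight.
  m = 000 → c = 0000000, weight = 0.
  m = 100 → c = 1001100, weight = 3.
  m = 010 → c = 0000100, weight = 1.
  m = 110 → c = 1001000, weight = 2.
  m = 001 → c = 1111001, weight = 5.
  m = 101 → c = 0110101, weight = 4.
  m = 011 → c = 1111101, weight = 6.
  m = 111 → c = 0110001, weight = 3.
Tally weights:
  weight 0: 1 codewords.
  weight 1: 1 codewords.
  weight 2: 1 codewords.
  weight 3: 2 codewords.
  weight 4: 1 codewords.
  weight 5: 1 codewords.
  weight 6: 1 codewords.
Minimum distance d = smallest w > 0 with A_w > 0 = 1.
Sanity: Σ A_w = 8 = 2^3 = 8 ✓.


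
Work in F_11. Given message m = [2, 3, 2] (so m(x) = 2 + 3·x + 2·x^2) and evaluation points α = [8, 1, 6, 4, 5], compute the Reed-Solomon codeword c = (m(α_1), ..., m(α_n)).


c = [0, 7, 4, 2, 1]

Message polynomial: m(x) = 2 + 3·x + 2·x^2 (mod 11).
For each evaluation point α_i, compute m(α_i) mod 11:
  α_1 = 8: Horner steps 2 → 8 → 0, so m(8) = 0.
  α_2 = 1: Horner steps 2 → 5 → 7, so m(1) = 7.
  α_3 = 6: Horner steps 2 → 4 → 4, so m(6) = 4.
  α_4 = 4: Horner steps 2 → 0 → 2, so m(4) = 2.
  α_5 = 5: Horner steps 2 → 2 → 1, so m(5) = 1.
Codeword c = [0, 7, 4, 2, 1] ∈ F_11^5.


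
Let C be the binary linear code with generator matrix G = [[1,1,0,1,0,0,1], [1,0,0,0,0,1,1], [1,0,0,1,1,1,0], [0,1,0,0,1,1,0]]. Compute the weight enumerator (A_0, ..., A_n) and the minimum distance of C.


Weight distribution: A_0 = 1, A_1 = 1, A_2 = 2, A_3 = 6, A_4 = 5, A_5 = 1. Minimum distance d = 1.

Enumerate all 2^4 = 16 messages m ∈ F_2^4.
For each, compute codeword c = mG in F_2^7, then tally its weight.
  m = 0000 → c = 0000000, weight = 0.
  m = 1000 → c = 1101001, weight = 4.
  m = 0100 → c = 1000011, weight = 3.
  m = 1100 → c = 0101010, weight = 3.
  m = 0010 → c = 1001110, weight = 4.
  m = 1010 → c = 0100111, weight = 4.
  m = 0110 → c = 0001101, weight = 3.
  m = 1110 → c = 1100100, weight = 3.
  m = 0001 → c = 0100110, weight = 3.
  m = 1001 → c = 1001111, weight = 5.
  m = 0101 → c = 1100101, weight = 4.
  m = 1101 → c = 0001100, weight = 2.
  m = 0011 → c = 1101000, weight = 3.
  m = 1011 → c = 0000001, weight = 1.
  m = 0111 → c = 0101011, weight = 4.
  m = 1111 → c = 1000010, weight = 2.
Tally weights:
  weight 0: 1 codewords.
  weight 1: 1 codewords.
  weight 2: 2 codewords.
  weight 3: 6 codewords.
  weight 4: 5 codewords.
  weight 5: 1 codewords.
Minimum distance d = smallest w > 0 with A_w > 0 = 1.
Sanity: Σ A_w = 16 = 2^4 = 16 ✓.


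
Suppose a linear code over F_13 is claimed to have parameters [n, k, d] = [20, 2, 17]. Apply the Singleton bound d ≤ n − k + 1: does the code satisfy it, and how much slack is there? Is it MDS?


Singleton RHS = n − k + 1 = 19, slack = 2, bound satisfied, not MDS.

Singleton bound: d ≤ n − k + 1.
Here n = 20, k = 2, so n − k + 1 = 19.
Given d = 17, check d ≤ 19: YES.
Slack = (n − k + 1) − d = 2.
The code is NOT MDS (slack = 2 > 0).
Description: the claimed parameters are [20, 2, 17]_13; such a code would be non-MDS.


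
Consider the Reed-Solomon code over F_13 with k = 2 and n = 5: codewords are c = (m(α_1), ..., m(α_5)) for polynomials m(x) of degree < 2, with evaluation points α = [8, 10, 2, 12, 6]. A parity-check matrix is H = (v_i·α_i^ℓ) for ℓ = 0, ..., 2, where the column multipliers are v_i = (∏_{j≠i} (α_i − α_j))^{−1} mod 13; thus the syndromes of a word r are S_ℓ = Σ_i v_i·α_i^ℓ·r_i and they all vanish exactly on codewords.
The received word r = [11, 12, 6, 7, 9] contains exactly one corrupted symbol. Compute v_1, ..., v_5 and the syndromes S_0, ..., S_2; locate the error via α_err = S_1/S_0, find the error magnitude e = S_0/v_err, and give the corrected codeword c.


S = (4, 6, 9), error at position 1, error magnitude e = 7, c = [4, 12, 6, 7, 9].

Step 1: column multipliers v_i = (∏_{j≠i}(α_i − α_j))^{−1} mod 13.
  i = 1 (α = 8): (8−10)(8−2)(8−12)(8−6) = (−2)·6·(−4)·2 = 96 ≡ 5, so v_1 = 5^{−1} = 8 (mod 13).
  i = 2 (α = 10): (10−8)(10−2)(10−12)(10−6) = 2·8·(−2)·4 = −128 ≡ 2, so v_2 = 2^{−1} = 7 (mod 13).
  i = 3 (α = 2): (2−8)(2−10)(2−12)(2−6) = (−6)·(−8)·(−10)·(−4) = 1920 ≡ 9, so v_3 = 9^{−1} = 3 (mod 13).
  i = 4 (α = 12): (12−8)(12−10)(12−2)(12−6) = 4·2·10·6 = 480 ≡ 12, so v_4 = 12^{−1} = 12 (mod 13).
  i = 5 (α = 6): (6−8)(6−10)(6−2)(6−12) = (−2)·(−4)·4·(−6) = −192 ≡ 3, so v_5 = 3^{−1} = 9 (mod 13).
  v = [8, 7, 3, 12, 9].
Step 2: syndromes of r = [11, 12, 6, 7, 9] (all sums mod 13).
  S_0 = Σ v_i r_i = 8·11 + 7·12 + 3·6 + 12·7 + 9·9 = 355 ≡ 4.
  S_1 = Σ v_i α_i r_i = 8·8·11 + 7·10·12 + 3·2·6 + 12·12·7 + 9·6·9 = 3074 ≡ 6.
  α_i^2 mod 13 = [12, 9, 4, 1, 10].
  S_2 = Σ v_i α_i^2 r_i = 8·12·11 + 7·9·12 + 3·4·6 + 12·1·7 + 9·10·9 = 2778 ≡ 9.
  S = (4, 6, 9) ≠ 0, so r is not a codeword (an error is present).
Step 3: locate the error. For a single error e at position i, S_ℓ = v_i·e·α_i^ℓ, so α_err = S_1/S_0.
  S_0^{−1} = 4^{−1} = 10 (mod 13), so α_err = 6·10 = 60 ≡ 8 = α_1. Error position i = 1.
  Consistency check: S_2/S_1 = 9·11 = 99 ≡ 8 = α_err ✓ (single-error assumption holds).
Step 4: error magnitude e = S_0/v_1 = S_0·∏_{j≠1}(α_1 − α_j) = 4·5 = 20 ≡ 7 (mod 13).
Step 5: correct position 1: c_1 = r_1 − e = 11 − 7 ≡ 4 (mod 13). Hence c = [4, 12, 6, 7, 9].
  Check: interpolating c through the α_i gives m(x) = 11 + 4·x (degree < 2) with m(α_i) = c_i for every i, so c is indeed a codeword.


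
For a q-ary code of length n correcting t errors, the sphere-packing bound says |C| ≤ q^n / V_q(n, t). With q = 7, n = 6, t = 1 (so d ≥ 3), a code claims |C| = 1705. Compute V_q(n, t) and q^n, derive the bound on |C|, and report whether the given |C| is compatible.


V_q(n, t) = 37, q^n = 117649, Hamming bound = 3179, |C| = 1705 ≤ bound (satisfied).

Step 1: Compute V_q(n, t) = Σ_{j=0}^1 C(n, j) (q−1)^j.
  j = 0: C(6,0)·(6)^0 = 1·1 = 1.
  j = 1: C(6,1)·(6)^1 = 6·6 = 36.
  V_q(n, t) = 1 + 36 = 37.
Step 2: q^n = 7^6 = 117649.
Step 3: Hamming bound ⌊q^n / V_q(n,t)⌋ = ⌊117649/37⌋ = 3179.
Step 4: Compare |C| = 1705 to 3179: satisfied.
The claimed |C| lies below the Hamming bound.


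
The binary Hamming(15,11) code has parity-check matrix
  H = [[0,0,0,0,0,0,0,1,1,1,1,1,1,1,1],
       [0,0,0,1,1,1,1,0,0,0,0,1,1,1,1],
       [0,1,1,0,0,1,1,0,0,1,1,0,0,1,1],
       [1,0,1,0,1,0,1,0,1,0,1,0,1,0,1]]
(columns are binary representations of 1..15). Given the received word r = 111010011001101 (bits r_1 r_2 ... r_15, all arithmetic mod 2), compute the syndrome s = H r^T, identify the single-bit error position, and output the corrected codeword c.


s = (1, 0, 1, 0)^T, error position = 10, corrected codeword c = 111010011101101

Compute s = H r^T mod 2 one row at a time:
  s_1 = 1 + 1 + 0 + 0 + 1 + 1 + 0 + 1 = 5 ≡ 1 (mod 2).
  s_2 = 0 + 1 + 0 + 0 + 1 + 1 + 0 + 1 = 4 ≡ 0 (mod 2).
  s_3 = 1 + 1 + 0 + 0 + 0 + 0 + 0 + 1 = 3 ≡ 1 (mod 2).
  s_4 = 1 + 1 + 1 + 0 + 1 + 0 + 1 + 1 = 6 ≡ 0 (mod 2).
s = (1, 0, 1, 0)^T — this equals column 10 of H (binary 1010), so error is at position 10.
Correct: flip bit 10 of r = 111010011001101 to get c = 111010011101101.


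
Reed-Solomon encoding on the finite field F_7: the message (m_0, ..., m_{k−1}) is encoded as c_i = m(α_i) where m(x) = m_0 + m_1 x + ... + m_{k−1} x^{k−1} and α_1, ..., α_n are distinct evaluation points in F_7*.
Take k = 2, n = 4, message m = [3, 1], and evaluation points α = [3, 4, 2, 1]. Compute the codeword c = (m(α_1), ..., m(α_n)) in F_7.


c = [6, 0, 5, 4]

Message polynomial: m(x) = 3 + 1·x (mod 7).
For each evaluation point α_i, compute m(α_i) mod 7:
  α_1 = 3: Horner steps 1 → 6, so m(3) = 6.
  α_2 = 4: Horner steps 1 → 0, so m(4) = 0.
  α_3 = 2: Horner steps 1 → 5, so m(2) = 5.
  α_4 = 1: Horner steps 1 → 4, so m(1) = 4.
Codeword c = [6, 0, 5, 4] ∈ F_7^4.


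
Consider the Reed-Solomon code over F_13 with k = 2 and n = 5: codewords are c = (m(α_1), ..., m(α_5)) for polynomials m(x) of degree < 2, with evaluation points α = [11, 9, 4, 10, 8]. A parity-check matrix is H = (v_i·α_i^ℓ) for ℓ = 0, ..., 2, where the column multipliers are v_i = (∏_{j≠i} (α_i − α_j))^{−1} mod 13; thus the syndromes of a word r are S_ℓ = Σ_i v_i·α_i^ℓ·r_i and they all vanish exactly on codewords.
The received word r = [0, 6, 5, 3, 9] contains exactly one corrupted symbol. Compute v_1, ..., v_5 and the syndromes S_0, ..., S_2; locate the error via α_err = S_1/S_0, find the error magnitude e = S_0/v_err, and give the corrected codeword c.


S = (11, 5, 7), error at position 3, error magnitude e = 10, c = [0, 6, 8, 3, 9].

Step 1: column multipliers v_i = (∏_{j≠i}(α_i − α_j))^{−1} mod 13.
  i = 1 (α = 11): (11−9)(11−4)(11−10)(11−8) = 2·7·1·3 = 42 ≡ 3, so v_1 = 3^{−1} = 9 (mod 13).
  i = 2 (α = 9): (9−11)(9−4)(9−10)(9−8) = (−2)·5·(−1)·1 = 10 ≡ 10, so v_2 = 10^{−1} = 4 (mod 13).
  i = 3 (α = 4): (4−11)(4−9)(4−10)(4−8) = (−7)·(−5)·(−6)·(−4) = 840 ≡ 8, so v_3 = 8^{−1} = 5 (mod 13).
  i = 4 (α = 10): (10−11)(10−9)(10−4)(10−8) = (−1)·1·6·2 = −12 ≡ 1, so v_4 = 1^{−1} = 1 (mod 13).
  i = 5 (α = 8): (8−11)(8−9)(8−4)(8−10) = (−3)·(−1)·4·(−2) = −24 ≡ 2, so v_5 = 2^{−1} = 7 (mod 13).
  v = [9, 4, 5, 1, 7].
Step 2: syndromes of r = [0, 6, 5, 3, 9] (all sums mod 13).
  S_0 = Σ v_i r_i = 9·0 + 4·6 + 5·5 + 1·3 + 7·9 = 115 ≡ 11.
  S_1 = Σ v_i α_i r_i = 9·11·0 + 4·9·6 + 5·4·5 + 1·10·3 + 7·8·9 = 850 ≡ 5.
  α_i^2 mod 13 = [4, 3, 3, 9, 12].
  S_2 = Σ v_i α_i^2 r_i = 9·4·0 + 4·3·6 + 5·3·5 + 1·9·3 + 7·12·9 = 930 ≡ 7.
  S = (11, 5, 7) ≠ 0, so r is not a codeword (an error is present).
Step 3: locate the error. For a single error e at position i, S_ℓ = v_i·e·α_i^ℓ, so α_err = S_1/S_0.
  S_0^{−1} = 11^{−1} = 6 (mod 13), so α_err = 5·6 = 30 ≡ 4 = α_3. Error position i = 3.
  Consistency check: S_2/S_1 = 7·8 = 56 ≡ 4 = α_err ✓ (single-error assumption holds).
Step 4: error magnitude e = S_0/v_3 = S_0·∏_{j≠3}(α_3 − α_j) = 11·8 = 88 ≡ 10 (mod 13).
Step 5: correct position 3: c_3 = r_3 − e = 5 − 10 ≡ 8 (mod 13). Hence c = [0, 6, 8, 3, 9].
  Check: interpolating c through the α_i gives m(x) = 7 + 10·x (degree < 2) with m(α_i) = c_i for every i, so c is indeed a codeword.


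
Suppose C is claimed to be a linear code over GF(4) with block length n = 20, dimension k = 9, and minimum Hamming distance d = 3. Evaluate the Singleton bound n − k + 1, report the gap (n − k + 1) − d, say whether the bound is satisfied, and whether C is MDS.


Singleton RHS = n − k + 1 = 12, slack = 9, bound satisfied, not MDS.

Singleton bound: d ≤ n − k + 1.
Here n = 20, k = 9, so n − k + 1 = 12.
Given d = 3, check d ≤ 12: YES.
Slack = (n − k + 1) − d = 9.
The code is NOT MDS (slack = 9 > 0).
Description: the claimed parameters are [20, 9, 3]_4; such a code would be non-MDS.


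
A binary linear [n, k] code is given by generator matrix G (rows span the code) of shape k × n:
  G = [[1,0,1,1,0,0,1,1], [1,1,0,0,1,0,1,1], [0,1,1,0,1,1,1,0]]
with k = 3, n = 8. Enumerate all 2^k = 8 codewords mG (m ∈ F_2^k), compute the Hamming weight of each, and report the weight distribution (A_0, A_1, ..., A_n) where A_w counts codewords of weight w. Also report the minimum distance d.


Weight distribution: A_0 = 1, A_3 = 1, A_4 = 2, A_5 = 3, A_6 = 1. Minimum distance d = 3.

Enumerate all 2^3 = 8 messages m ∈ F_2^3.
For each, compute codeword c = mG in F_2^8, then tally its weight.
  m = 000 → c = 00000000, weight = 0.
  m = 100 → c = 10110011, weight = 5.
  m = 010 → c = 11001011, weight = 5.
  m = 110 → c = 01111000, weight = 4.
  m = 001 → c = 01101110, weight = 5.
  m = 101 → c = 11011101, weight = 6.
  m = 011 → c = 10100101, weight = 4.
  m = 111 → c = 00010110, weight = 3.
Tally weights:
  weight 0: 1 codewords.
  weight 3: 1 codewords.
  weight 4: 2 codewords.
  weight 5: 3 codewords.
  weight 6: 1 codewords.
Minimum distance d = smallest w > 0 with A_w > 0 = 3.
Sanity: Σ A_w = 8 = 2^3 = 8 ✓.


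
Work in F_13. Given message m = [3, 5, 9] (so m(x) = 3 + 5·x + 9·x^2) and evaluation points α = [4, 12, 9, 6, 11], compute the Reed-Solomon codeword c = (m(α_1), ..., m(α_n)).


c = [11, 7, 10, 6, 3]

Message polynomial: m(x) = 3 + 5·x + 9·x^2 (mod 13).
For each evaluation point α_i, compute m(α_i) mod 13:
  α_1 = 4: Horner steps 9 → 2 → 11, so m(4) = 11.
  α_2 = 12: Horner steps 9 → 9 → 7, so m(12) = 7.
  α_3 = 9: Horner steps 9 → 8 → 10, so m(9) = 10.
  α_4 = 6: Horner steps 9 → 7 → 6, so m(6) = 6.
  α_5 = 11: Horner steps 9 → 0 → 3, so m(11) = 3.
Codeword c = [11, 7, 10, 6, 3] ∈ F_13^5.


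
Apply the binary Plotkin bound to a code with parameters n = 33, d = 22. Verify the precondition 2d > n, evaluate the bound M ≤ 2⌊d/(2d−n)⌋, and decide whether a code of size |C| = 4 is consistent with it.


Plotkin bound M ≤ 4; given |C| = 4 ≤ bound (satisfied).

Check applicability: 2d = 44, n = 33.
2d − n = 11 > 0, so Plotkin applies.
Compute d/(2d−n) = 22/11 ≈ 2.0000.
⌊d/(2d−n)⌋ = 2.
Plotkin bound: M ≤ 2·2 = 4.
Given |C| = 4, check: satisfied.
This |C| is at the Plotkin bound.


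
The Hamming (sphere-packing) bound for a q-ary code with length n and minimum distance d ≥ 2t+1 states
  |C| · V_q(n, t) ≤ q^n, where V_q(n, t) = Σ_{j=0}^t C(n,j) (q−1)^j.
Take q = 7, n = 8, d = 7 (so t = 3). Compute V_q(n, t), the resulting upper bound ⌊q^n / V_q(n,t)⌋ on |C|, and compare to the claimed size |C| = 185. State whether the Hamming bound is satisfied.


V_q(n, t) = 13153, q^n = 5764801, Hamming bound = 438, |C| = 185 ≤ bound (satisfied).

Step 1: Compute V_q(n, t) = Σ_{j=0}^3 C(n, j) (q−1)^j.
  j = 0: C(8,0)·(6)^0 = 1·1 = 1.
  j = 1: C(8,1)·(6)^1 = 8·6 = 48.
  j = 2: C(8,2)·(6)^2 = 28·36 = 1008.
  j = 3: C(8,3)·(6)^3 = 56·216 = 12096.
  V_q(n, t) = 1 + 48 + 1008 + 12096 = 13153.
Step 2: q^n = 7^8 = 5764801.
Step 3: Hamming bound ⌊q^n / V_q(n,t)⌋ = ⌊5764801/13153⌋ = 438.
Step 4: Compare |C| = 185 to 438: satisfied.
The claimed |C| lies below the Hamming bound.


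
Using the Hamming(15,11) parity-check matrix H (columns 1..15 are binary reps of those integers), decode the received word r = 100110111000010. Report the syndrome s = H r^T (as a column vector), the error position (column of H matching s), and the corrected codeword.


s = (1, 0, 0, 0)^T, error position = 8, corrected codeword c = 100110101000010

Compute s = H r^T mod 2 one row at a time:
  s_1 = 1 + 1 + 0 + 0 + 0 + 0 + 1 + 0 = 3 ≡ 1 (mod 2).
  s_2 = 1 + 1 + 0 + 1 + 0 + 0 + 1 + 0 = 4 ≡ 0 (mod 2).
  s_3 = 0 + 0 + 0 + 1 + 0 + 0 + 1 + 0 = 2 ≡ 0 (mod 2).
  s_4 = 1 + 0 + 1 + 1 + 1 + 0 + 0 + 0 = 4 ≡ 0 (mod 2).
s = (1, 0, 0, 0)^T — this equals column 8 of H (binary 1000), so error is at position 8.
Correct: flip bit 8 of r = 100110111000010 to get c = 100110101000010.


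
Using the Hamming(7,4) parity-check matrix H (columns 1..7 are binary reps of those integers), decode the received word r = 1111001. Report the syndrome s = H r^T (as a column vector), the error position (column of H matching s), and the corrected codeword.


s = (0, 1, 1)^T, error position = 3, corrected codeword c = 1101001

Compute s = H r^T mod 2 one row at a time:
  s_1 = 1 + 0 + 0 + 1 = 2 ≡ 0 (mod 2).
  s_2 = 1 + 1 + 0 + 1 = 3 ≡ 1 (mod 2).
  s_3 = 1 + 1 + 0 + 1 = 3 ≡ 1 (mod 2).
s = (0, 1, 1)^T — this equals column 3 of H (binary 011), so error is at position 3.
Correct: flip bit 3 of r = 1111001 to get c = 1101001.


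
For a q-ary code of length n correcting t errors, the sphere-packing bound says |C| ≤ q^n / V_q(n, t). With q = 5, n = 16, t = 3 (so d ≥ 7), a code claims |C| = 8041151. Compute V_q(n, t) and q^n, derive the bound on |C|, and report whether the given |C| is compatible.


V_q(n, t) = 37825, q^n = 152587890625, Hamming bound = 4034048, |C| = 8041151 > bound (violated).

Step 1: Compute V_q(n, t) = Σ_{j=0}^3 C(n, j) (q−1)^j.
  j = 0: C(16,0)·(4)^0 = 1·1 = 1.
  j = 1: C(16,1)·(4)^1 = 16·4 = 64.
  j = 2: C(16,2)·(4)^2 = 120·16 = 1920.
  j = 3: C(16,3)·(4)^3 = 560·64 = 35840.
  V_q(n, t) = 1 + 64 + 1920 + 35840 = 37825.
Step 2: q^n = 5^16 = 152587890625.
Step 3: Hamming bound ⌊q^n / V_q(n,t)⌋ = ⌊152587890625/37825⌋ = 4034048.
Step 4: Compare |C| = 8041151 to 4034048: violated.
The claimed |C| lies above the Hamming bound, so no 5-ary code of length 16 with d ≥ 7 can have 8041151 codewords.


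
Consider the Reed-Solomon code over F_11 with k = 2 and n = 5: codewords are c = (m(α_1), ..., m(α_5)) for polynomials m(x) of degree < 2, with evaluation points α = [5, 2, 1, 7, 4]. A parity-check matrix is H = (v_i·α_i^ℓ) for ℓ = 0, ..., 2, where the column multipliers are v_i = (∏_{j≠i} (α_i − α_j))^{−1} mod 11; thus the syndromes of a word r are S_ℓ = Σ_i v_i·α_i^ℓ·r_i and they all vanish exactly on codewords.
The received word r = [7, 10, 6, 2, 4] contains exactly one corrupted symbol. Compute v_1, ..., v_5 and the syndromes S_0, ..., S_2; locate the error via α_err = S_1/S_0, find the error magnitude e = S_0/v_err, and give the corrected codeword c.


S = (4, 8, 5), error at position 2, error magnitude e = 1, c = [7, 9, 6, 2, 4].

Step 1: column multipliers v_i = (∏_{j≠i}(α_i − α_j))^{−1} mod 11.
  i = 1 (α = 5): (5−2)(5−1)(5−7)(5−4) = 3·4·(−2)·1 = −24 ≡ 9, so v_1 = 9^{−1} = 5 (mod 11).
  i = 2 (α = 2): (2−5)(2−1)(2−7)(2−4) = (−3)·1·(−5)·(−2) = −30 ≡ 3, so v_2 = 3^{−1} = 4 (mod 11).
  i = 3 (α = 1): (1−5)(1−2)(1−7)(1−4) = (−4)·(−1)·(−6)·(−3) = 72 ≡ 6, so v_3 = 6^{−1} = 2 (mod 11).
  i = 4 (α = 7): (7−5)(7−2)(7−1)(7−4) = 2·5·6·3 = 180 ≡ 4, so v_4 = 4^{−1} = 3 (mod 11).
  i = 5 (α = 4): (4−5)(4−2)(4−1)(4−7) = (−1)·2·3·(−3) = 18 ≡ 7, so v_5 = 7^{−1} = 8 (mod 11).
  v = [5, 4, 2, 3, 8].
Step 2: syndromes of r = [7, 10, 6, 2, 4] (all sums mod 11).
  S_0 = Σ v_i r_i = 5·7 + 4·10 + 2·6 + 3·2 + 8·4 = 125 ≡ 4.
  S_1 = Σ v_i α_i r_i = 5·5·7 + 4·2·10 + 2·1·6 + 3·7·2 + 8·4·4 = 437 ≡ 8.
  α_i^2 mod 11 = [3, 4, 1, 5, 5].
  S_2 = Σ v_i α_i^2 r_i = 5·3·7 + 4·4·10 + 2·1·6 + 3·5·2 + 8·5·4 = 467 ≡ 5.
  S = (4, 8, 5) ≠ 0, so r is not a codeword (an error is present).
Step 3: locate the error. For a single error e at position i, S_ℓ = v_i·e·α_i^ℓ, so α_err = S_1/S_0.
  S_0^{−1} = 4^{−1} = 3 (mod 11), so α_err = 8·3 = 24 ≡ 2 = α_2. Error position i = 2.
  Consistency check: S_2/S_1 = 5·7 = 35 ≡ 2 = α_err ✓ (single-error assumption holds).
Step 4: error magnitude e = S_0/v_2 = S_0·∏_{j≠2}(α_2 − α_j) = 4·3 = 12 ≡ 1 (mod 11).
Step 5: correct position 2: c_2 = r_2 − e = 10 − 1 ≡ 9 (mod 11). Hence c = [7, 9, 6, 2, 4].
  Check: interpolating c through the α_i gives m(x) = 3 + 3·x (degree < 2) with m(α_i) = c_i for every i, so c is indeed a codeword.


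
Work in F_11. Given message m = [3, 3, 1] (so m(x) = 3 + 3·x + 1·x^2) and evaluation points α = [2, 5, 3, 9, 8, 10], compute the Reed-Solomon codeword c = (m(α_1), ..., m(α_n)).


c = [2, 10, 10, 1, 3, 1]

Message polynomial: m(x) = 3 + 3·x + 1·x^2 (mod 11).
For each evaluation point α_i, compute m(α_i) mod 11:
  α_1 = 2: Horner steps 1 → 5 → 2, so m(2) = 2.
  α_2 = 5: Horner steps 1 → 8 → 10, so m(5) = 10.
  α_3 = 3: Horner steps 1 → 6 → 10, so m(3) = 10.
  α_4 = 9: Horner steps 1 → 1 → 1, so m(9) = 1.
  α_5 = 8: Horner steps 1 → 0 → 3, so m(8) = 3.
  α_6 = 10: Horner steps 1 → 2 → 1, so m(10) = 1.
Codeword c = [2, 10, 10, 1, 3, 1] ∈ F_11^6.


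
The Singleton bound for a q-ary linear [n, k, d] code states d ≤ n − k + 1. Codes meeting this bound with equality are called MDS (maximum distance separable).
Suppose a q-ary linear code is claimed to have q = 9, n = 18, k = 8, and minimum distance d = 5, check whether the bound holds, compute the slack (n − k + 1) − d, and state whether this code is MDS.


Singleton RHS = n − k + 1 = 11, slack = 6, bound satisfied, not MDS.

Singleton bound: d ≤ n − k + 1.
Here n = 18, k = 8, so n − k + 1 = 11.
Given d = 5, check d ≤ 11: YES.
Slack = (n − k + 1) − d = 6.
The code is NOT MDS (slack = 6 > 0).
Description: the claimed parameters are [18, 8, 5]_9; such a code would be non-MDS.


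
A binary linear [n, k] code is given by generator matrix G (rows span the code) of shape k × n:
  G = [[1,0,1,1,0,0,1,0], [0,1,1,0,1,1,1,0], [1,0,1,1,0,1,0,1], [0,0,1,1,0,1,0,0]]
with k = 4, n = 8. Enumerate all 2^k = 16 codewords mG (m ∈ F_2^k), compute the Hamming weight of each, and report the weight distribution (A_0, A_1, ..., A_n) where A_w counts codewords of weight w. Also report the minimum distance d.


Weight distribution: A_0 = 1, A_2 = 1, A_3 = 3, A_4 = 5, A_5 = 4, A_6 = 1, A_7 = 1. Minimum distance d = 2.

Enumerate all 2^4 = 16 messages m ∈ F_2^4.
For each, compute codeword c = mG in F_2^8, then tally its weight.
  m = 0000 → c = 00000000, weight = 0.
  m = 1000 → c = 10110010, weight = 4.
  m = 0100 → c = 01101110, weight = 5.
  m = 1100 → c = 11011100, weight = 5.
  m = 0010 → c = 10110101, weight = 5.
  m = 1010 → c = 00000111, weight = 3.
  m = 0110 → c = 11011011, weight = 6.
  m = 1110 → c = 01101001, weight = 4.
  m = 0001 → c = 00110100, weight = 3.
  m = 1001 → c = 10000110, weight = 3.
  m = 0101 → c = 01011010, weight = 4.
  m = 1101 → c = 11101000, weight = 4.
  m = 0011 → c = 10000001, weight = 2.
  m = 1011 → c = 00110011, weight = 4.
  m = 0111 → c = 11101111, weight = 7.
  m = 1111 → c = 01011101, weight = 5.
Tally weights:
  weight 0: 1 codewords.
  weight 2: 1 codewords.
  weight 3: 3 codewords.
  weight 4: 5 codewords.
  weight 5: 4 codewords.
  weight 6: 1 codewords.
  weight 7: 1 codewords.
Minimum distance d = smallest w > 0 with A_w > 0 = 2.
Sanity: Σ A_w = 16 = 2^4 = 16 ✓.


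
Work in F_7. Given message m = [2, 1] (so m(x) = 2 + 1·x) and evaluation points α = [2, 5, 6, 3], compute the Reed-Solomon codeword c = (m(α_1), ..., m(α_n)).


c = [4, 0, 1, 5]

Message polynomial: m(x) = 2 + 1·x (mod 7).
For each evaluation point α_i, compute m(α_i) mod 7:
  α_1 = 2: Horner steps 1 → 4, so m(2) = 4.
  α_2 = 5: Horner steps 1 → 0, so m(5) = 0.
  α_3 = 6: Horner steps 1 → 1, so m(6) = 1.
  α_4 = 3: Horner steps 1 → 5, so m(3) = 5.
Codeword c = [4, 0, 1, 5] ∈ F_7^4.


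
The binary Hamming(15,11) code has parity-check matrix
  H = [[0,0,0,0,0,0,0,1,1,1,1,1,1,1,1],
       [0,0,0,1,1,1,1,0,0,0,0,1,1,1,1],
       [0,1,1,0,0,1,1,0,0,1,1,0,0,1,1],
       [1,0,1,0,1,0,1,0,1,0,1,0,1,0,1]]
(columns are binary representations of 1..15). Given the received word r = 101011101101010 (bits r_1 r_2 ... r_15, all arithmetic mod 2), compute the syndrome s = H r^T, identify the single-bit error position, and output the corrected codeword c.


s = (0, 1, 1, 1)^T, error position = 7, corrected codeword c = 101011001101010

Compute s = H r^T mod 2 one row at a time:
  s_1 = 0 + 1 + 1 + 0 + 1 + 0 + 1 + 0 = 4 ≡ 0 (mod 2).
  s_2 = 0 + 1 + 1 + 1 + 1 + 0 + 1 + 0 = 5 ≡ 1 (mod 2).
  s_3 = 0 + 1 + 1 + 1 + 1 + 0 + 1 + 0 = 5 ≡ 1 (mod 2).
  s_4 = 1 + 1 + 1 + 1 + 1 + 0 + 0 + 0 = 5 ≡ 1 (mod 2).
s = (0, 1, 1, 1)^T — this equals column 7 of H (binary 0111), so error is at position 7.
Correct: flip bit 7 of r = 101011101101010 to get c = 101011001101010.


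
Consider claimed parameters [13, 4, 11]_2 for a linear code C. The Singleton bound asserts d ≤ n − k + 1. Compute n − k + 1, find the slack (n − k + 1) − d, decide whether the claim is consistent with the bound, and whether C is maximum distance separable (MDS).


Singleton RHS = n − k + 1 = 10, slack = -1, bound violated (no such code; not MDS).

Singleton bound: d ≤ n − k + 1.
Here n = 13, k = 4, so n − k + 1 = 10.
Given d = 11, check d ≤ 10: NO.
Slack = (n − k + 1) − d = -1.
The slack is negative: d = 11 exceeds n − k + 1 = 10 by 1, so the Singleton bound is violated and no linear [13, 4, 11]_2 code can exist. In particular it is not MDS (MDS requires d = n − k + 1 exactly).
Description: the claimed parameters are [13, 4, 11]_2; such a code would be impossible (violates the Singleton bound).


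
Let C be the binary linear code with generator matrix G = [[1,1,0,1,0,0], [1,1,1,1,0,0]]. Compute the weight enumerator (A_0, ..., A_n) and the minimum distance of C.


Weight distribution: A_0 = 1, A_1 = 1, A_3 = 1, A_4 = 1. Minimum distance d = 1.

Enumerate all 2^2 = 4 messages m ∈ F_2^2.
For each, compute codeword c = mG in F_2^6, then tally its weight.
  m = 00 → c = 000000, weight = 0.
  m = 10 → c = 110100, weight = 3.
  m = 01 → c = 111100, weight = 4.
  m = 11 → c = 001000, weight = 1.
Tally weights:
  weight 0: 1 codewords.
  weight 1: 1 codewords.
  weight 3: 1 codewords.
  weight 4: 1 codewords.
Minimum distance d = smallest w > 0 with A_w > 0 = 1.
Sanity: Σ A_w = 4 = 2^2 = 4 ✓.


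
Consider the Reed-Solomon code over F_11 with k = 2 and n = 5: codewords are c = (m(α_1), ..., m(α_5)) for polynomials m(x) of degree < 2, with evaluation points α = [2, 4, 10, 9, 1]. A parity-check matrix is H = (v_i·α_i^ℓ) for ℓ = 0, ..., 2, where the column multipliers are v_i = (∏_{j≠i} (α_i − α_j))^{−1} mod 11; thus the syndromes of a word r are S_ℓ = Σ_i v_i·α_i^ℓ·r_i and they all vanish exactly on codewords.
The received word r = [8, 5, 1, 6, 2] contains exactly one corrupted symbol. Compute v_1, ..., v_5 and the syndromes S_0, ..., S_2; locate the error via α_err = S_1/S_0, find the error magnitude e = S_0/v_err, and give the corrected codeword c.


S = (10, 7, 6), error at position 2, error magnitude e = 7, c = [8, 9, 1, 6, 2].

Step 1: column multipliers v_i = (∏_{j≠i}(α_i − α_j))^{−1} mod 11.
  i = 1 (α = 2): (2−4)(2−10)(2−9)(2−1) = (−2)·(−8)·(−7)·1 = −112 ≡ 9, so v_1 = 9^{−1} = 5 (mod 11).
  i = 2 (α = 4): (4−2)(4−10)(4−9)(4−1) = 2·(−6)·(−5)·3 = 180 ≡ 4, so v_2 = 4^{−1} = 3 (mod 11).
  i = 3 (α = 10): (10−2)(10−4)(10−9)(10−1) = 8·6·1·9 = 432 ≡ 3, so v_3 = 3^{−1} = 4 (mod 11).
  i = 4 (α = 9): (9−2)(9−4)(9−10)(9−1) = 7·5·(−1)·8 = −280 ≡ 6, so v_4 = 6^{−1} = 2 (mod 11).
  i = 5 (α = 1): (1−2)(1−4)(1−10)(1−9) = (−1)·(−3)·(−9)·(−8) = 216 ≡ 7, so v_5 = 7^{−1} = 8 (mod 11).
  v = [5, 3, 4, 2, 8].
Step 2: syndromes of r = [8, 5, 1, 6, 2] (all sums mod 11).
  S_0 = Σ v_i r_i = 5·8 + 3·5 + 4·1 + 2·6 + 8·2 = 87 ≡ 10.
  S_1 = Σ v_i α_i r_i = 5·2·8 + 3·4·5 + 4·10·1 + 2·9·6 + 8·1·2 = 304 ≡ 7.
  α_i^2 mod 11 = [4, 5, 1, 4, 1].
  S_2 = Σ v_i α_i^2 r_i = 5·4·8 + 3·5·5 + 4·1·1 + 2·4·6 + 8·1·2 = 303 ≡ 6.
  S = (10, 7, 6) ≠ 0, so r is not a codeword (an error is present).
Step 3: locate the error. For a single error e at position i, S_ℓ = v_i·e·α_i^ℓ, so α_err = S_1/S_0.
  S_0^{−1} = 10^{−1} = 10 (mod 11), so α_err = 7·10 = 70 ≡ 4 = α_2. Error position i = 2.
  Consistency check: S_2/S_1 = 6·8 = 48 ≡ 4 = α_err ✓ (single-error assumption holds).
Step 4: error magnitude e = S_0/v_2 = S_0·∏_{j≠2}(α_2 − α_j) = 10·4 = 40 ≡ 7 (mod 11).
Step 5: correct position 2: c_2 = r_2 − e = 5 − 7 ≡ 9 (mod 11). Hence c = [8, 9, 1, 6, 2].
  Check: interpolating c through the α_i gives m(x) = 7 + 6·x (degree < 2) with m(α_i) = c_i for every i, so c is indeed a codeword.
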